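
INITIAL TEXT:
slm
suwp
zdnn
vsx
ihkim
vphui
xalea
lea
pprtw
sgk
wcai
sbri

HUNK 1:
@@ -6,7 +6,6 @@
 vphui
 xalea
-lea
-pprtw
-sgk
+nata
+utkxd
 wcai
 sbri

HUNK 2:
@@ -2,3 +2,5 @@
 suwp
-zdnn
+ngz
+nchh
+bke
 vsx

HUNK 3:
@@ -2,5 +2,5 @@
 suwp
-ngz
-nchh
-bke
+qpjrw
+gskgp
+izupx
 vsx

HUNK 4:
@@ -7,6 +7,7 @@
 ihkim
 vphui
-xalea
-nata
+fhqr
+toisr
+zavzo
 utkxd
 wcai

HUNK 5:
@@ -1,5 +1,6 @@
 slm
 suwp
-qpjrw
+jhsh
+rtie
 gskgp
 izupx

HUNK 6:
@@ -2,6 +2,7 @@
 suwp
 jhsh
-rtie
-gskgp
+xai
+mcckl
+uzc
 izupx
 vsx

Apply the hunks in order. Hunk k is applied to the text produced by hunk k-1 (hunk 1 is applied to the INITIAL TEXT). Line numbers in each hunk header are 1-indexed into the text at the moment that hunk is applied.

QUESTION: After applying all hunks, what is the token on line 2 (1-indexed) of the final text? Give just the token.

Hunk 1: at line 6 remove [lea,pprtw,sgk] add [nata,utkxd] -> 11 lines: slm suwp zdnn vsx ihkim vphui xalea nata utkxd wcai sbri
Hunk 2: at line 2 remove [zdnn] add [ngz,nchh,bke] -> 13 lines: slm suwp ngz nchh bke vsx ihkim vphui xalea nata utkxd wcai sbri
Hunk 3: at line 2 remove [ngz,nchh,bke] add [qpjrw,gskgp,izupx] -> 13 lines: slm suwp qpjrw gskgp izupx vsx ihkim vphui xalea nata utkxd wcai sbri
Hunk 4: at line 7 remove [xalea,nata] add [fhqr,toisr,zavzo] -> 14 lines: slm suwp qpjrw gskgp izupx vsx ihkim vphui fhqr toisr zavzo utkxd wcai sbri
Hunk 5: at line 1 remove [qpjrw] add [jhsh,rtie] -> 15 lines: slm suwp jhsh rtie gskgp izupx vsx ihkim vphui fhqr toisr zavzo utkxd wcai sbri
Hunk 6: at line 2 remove [rtie,gskgp] add [xai,mcckl,uzc] -> 16 lines: slm suwp jhsh xai mcckl uzc izupx vsx ihkim vphui fhqr toisr zavzo utkxd wcai sbri
Final line 2: suwp

Answer: suwp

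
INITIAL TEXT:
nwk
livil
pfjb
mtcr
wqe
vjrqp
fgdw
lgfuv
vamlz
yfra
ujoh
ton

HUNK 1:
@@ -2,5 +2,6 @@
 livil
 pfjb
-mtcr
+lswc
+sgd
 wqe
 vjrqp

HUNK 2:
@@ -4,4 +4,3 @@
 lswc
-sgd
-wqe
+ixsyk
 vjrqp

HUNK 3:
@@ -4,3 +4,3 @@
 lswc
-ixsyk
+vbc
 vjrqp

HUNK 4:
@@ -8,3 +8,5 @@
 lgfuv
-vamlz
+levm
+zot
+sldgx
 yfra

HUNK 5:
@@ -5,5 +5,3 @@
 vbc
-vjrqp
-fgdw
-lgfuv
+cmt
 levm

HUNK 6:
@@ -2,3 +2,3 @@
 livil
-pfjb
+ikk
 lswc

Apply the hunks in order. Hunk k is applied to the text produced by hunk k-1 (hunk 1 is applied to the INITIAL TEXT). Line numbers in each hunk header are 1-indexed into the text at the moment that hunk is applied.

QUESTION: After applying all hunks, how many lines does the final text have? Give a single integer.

Answer: 12

Derivation:
Hunk 1: at line 2 remove [mtcr] add [lswc,sgd] -> 13 lines: nwk livil pfjb lswc sgd wqe vjrqp fgdw lgfuv vamlz yfra ujoh ton
Hunk 2: at line 4 remove [sgd,wqe] add [ixsyk] -> 12 lines: nwk livil pfjb lswc ixsyk vjrqp fgdw lgfuv vamlz yfra ujoh ton
Hunk 3: at line 4 remove [ixsyk] add [vbc] -> 12 lines: nwk livil pfjb lswc vbc vjrqp fgdw lgfuv vamlz yfra ujoh ton
Hunk 4: at line 8 remove [vamlz] add [levm,zot,sldgx] -> 14 lines: nwk livil pfjb lswc vbc vjrqp fgdw lgfuv levm zot sldgx yfra ujoh ton
Hunk 5: at line 5 remove [vjrqp,fgdw,lgfuv] add [cmt] -> 12 lines: nwk livil pfjb lswc vbc cmt levm zot sldgx yfra ujoh ton
Hunk 6: at line 2 remove [pfjb] add [ikk] -> 12 lines: nwk livil ikk lswc vbc cmt levm zot sldgx yfra ujoh ton
Final line count: 12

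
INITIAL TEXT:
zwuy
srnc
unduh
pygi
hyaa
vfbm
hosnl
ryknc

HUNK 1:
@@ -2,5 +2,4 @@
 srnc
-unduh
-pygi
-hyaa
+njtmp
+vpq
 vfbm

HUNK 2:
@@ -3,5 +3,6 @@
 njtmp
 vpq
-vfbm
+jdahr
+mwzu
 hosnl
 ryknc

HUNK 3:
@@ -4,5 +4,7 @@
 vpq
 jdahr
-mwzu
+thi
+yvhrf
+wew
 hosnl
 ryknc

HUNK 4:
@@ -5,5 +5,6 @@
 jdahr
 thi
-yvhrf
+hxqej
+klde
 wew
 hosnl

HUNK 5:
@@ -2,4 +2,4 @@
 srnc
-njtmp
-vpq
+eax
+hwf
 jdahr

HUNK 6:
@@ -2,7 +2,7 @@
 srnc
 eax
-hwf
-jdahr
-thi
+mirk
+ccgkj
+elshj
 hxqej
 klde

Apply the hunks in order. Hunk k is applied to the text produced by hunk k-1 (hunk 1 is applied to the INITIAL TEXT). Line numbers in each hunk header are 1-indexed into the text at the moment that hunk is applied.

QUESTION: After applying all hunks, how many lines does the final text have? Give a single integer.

Hunk 1: at line 2 remove [unduh,pygi,hyaa] add [njtmp,vpq] -> 7 lines: zwuy srnc njtmp vpq vfbm hosnl ryknc
Hunk 2: at line 3 remove [vfbm] add [jdahr,mwzu] -> 8 lines: zwuy srnc njtmp vpq jdahr mwzu hosnl ryknc
Hunk 3: at line 4 remove [mwzu] add [thi,yvhrf,wew] -> 10 lines: zwuy srnc njtmp vpq jdahr thi yvhrf wew hosnl ryknc
Hunk 4: at line 5 remove [yvhrf] add [hxqej,klde] -> 11 lines: zwuy srnc njtmp vpq jdahr thi hxqej klde wew hosnl ryknc
Hunk 5: at line 2 remove [njtmp,vpq] add [eax,hwf] -> 11 lines: zwuy srnc eax hwf jdahr thi hxqej klde wew hosnl ryknc
Hunk 6: at line 2 remove [hwf,jdahr,thi] add [mirk,ccgkj,elshj] -> 11 lines: zwuy srnc eax mirk ccgkj elshj hxqej klde wew hosnl ryknc
Final line count: 11

Answer: 11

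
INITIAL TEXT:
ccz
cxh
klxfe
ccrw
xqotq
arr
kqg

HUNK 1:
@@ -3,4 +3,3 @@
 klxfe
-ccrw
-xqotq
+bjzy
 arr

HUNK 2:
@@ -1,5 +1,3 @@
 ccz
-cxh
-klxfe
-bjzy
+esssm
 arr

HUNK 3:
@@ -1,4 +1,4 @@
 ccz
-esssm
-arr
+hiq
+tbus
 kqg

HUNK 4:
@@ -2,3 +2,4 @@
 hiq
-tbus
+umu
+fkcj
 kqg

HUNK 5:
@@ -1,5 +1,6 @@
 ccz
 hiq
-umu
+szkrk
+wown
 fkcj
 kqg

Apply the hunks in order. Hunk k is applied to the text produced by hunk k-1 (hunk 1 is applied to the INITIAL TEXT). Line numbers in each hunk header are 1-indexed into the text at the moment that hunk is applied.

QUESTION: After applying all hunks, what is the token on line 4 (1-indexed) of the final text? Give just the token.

Answer: wown

Derivation:
Hunk 1: at line 3 remove [ccrw,xqotq] add [bjzy] -> 6 lines: ccz cxh klxfe bjzy arr kqg
Hunk 2: at line 1 remove [cxh,klxfe,bjzy] add [esssm] -> 4 lines: ccz esssm arr kqg
Hunk 3: at line 1 remove [esssm,arr] add [hiq,tbus] -> 4 lines: ccz hiq tbus kqg
Hunk 4: at line 2 remove [tbus] add [umu,fkcj] -> 5 lines: ccz hiq umu fkcj kqg
Hunk 5: at line 1 remove [umu] add [szkrk,wown] -> 6 lines: ccz hiq szkrk wown fkcj kqg
Final line 4: wown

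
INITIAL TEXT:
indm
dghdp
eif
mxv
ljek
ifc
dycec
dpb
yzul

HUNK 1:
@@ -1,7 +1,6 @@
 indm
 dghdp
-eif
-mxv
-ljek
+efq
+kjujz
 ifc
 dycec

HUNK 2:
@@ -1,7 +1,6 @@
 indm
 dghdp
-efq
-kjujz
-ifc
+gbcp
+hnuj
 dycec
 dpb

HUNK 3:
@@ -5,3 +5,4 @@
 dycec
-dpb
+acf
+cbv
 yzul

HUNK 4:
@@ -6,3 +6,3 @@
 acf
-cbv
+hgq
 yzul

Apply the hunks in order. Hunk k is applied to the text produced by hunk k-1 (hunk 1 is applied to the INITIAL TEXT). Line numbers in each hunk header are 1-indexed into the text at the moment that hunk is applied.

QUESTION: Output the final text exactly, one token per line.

Hunk 1: at line 1 remove [eif,mxv,ljek] add [efq,kjujz] -> 8 lines: indm dghdp efq kjujz ifc dycec dpb yzul
Hunk 2: at line 1 remove [efq,kjujz,ifc] add [gbcp,hnuj] -> 7 lines: indm dghdp gbcp hnuj dycec dpb yzul
Hunk 3: at line 5 remove [dpb] add [acf,cbv] -> 8 lines: indm dghdp gbcp hnuj dycec acf cbv yzul
Hunk 4: at line 6 remove [cbv] add [hgq] -> 8 lines: indm dghdp gbcp hnuj dycec acf hgq yzul

Answer: indm
dghdp
gbcp
hnuj
dycec
acf
hgq
yzul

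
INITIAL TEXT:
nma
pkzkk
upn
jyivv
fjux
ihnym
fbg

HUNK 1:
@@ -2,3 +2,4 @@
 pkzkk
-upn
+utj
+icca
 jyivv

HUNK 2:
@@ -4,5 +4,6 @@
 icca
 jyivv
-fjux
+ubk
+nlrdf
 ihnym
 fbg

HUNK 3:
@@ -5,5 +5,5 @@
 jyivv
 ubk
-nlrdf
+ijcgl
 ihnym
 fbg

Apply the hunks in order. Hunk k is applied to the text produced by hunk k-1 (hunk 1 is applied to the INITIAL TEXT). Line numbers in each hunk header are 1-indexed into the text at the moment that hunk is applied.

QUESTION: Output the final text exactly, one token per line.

Answer: nma
pkzkk
utj
icca
jyivv
ubk
ijcgl
ihnym
fbg

Derivation:
Hunk 1: at line 2 remove [upn] add [utj,icca] -> 8 lines: nma pkzkk utj icca jyivv fjux ihnym fbg
Hunk 2: at line 4 remove [fjux] add [ubk,nlrdf] -> 9 lines: nma pkzkk utj icca jyivv ubk nlrdf ihnym fbg
Hunk 3: at line 5 remove [nlrdf] add [ijcgl] -> 9 lines: nma pkzkk utj icca jyivv ubk ijcgl ihnym fbg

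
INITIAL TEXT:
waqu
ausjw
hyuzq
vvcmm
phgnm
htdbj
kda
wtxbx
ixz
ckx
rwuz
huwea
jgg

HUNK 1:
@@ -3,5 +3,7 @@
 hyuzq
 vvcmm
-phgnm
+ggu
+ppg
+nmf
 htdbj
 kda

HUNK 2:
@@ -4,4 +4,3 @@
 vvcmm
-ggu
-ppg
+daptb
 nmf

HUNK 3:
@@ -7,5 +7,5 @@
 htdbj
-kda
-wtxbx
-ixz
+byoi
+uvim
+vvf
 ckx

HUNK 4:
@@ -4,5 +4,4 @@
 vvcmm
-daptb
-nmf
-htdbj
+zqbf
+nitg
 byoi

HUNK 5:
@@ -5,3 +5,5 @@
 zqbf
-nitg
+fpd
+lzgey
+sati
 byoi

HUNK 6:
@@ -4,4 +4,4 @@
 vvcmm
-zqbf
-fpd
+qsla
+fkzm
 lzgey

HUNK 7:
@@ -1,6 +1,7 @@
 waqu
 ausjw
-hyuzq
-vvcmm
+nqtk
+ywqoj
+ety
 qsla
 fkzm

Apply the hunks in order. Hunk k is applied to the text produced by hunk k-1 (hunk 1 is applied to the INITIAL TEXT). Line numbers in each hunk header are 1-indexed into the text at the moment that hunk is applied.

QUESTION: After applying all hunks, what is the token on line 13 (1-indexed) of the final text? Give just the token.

Answer: ckx

Derivation:
Hunk 1: at line 3 remove [phgnm] add [ggu,ppg,nmf] -> 15 lines: waqu ausjw hyuzq vvcmm ggu ppg nmf htdbj kda wtxbx ixz ckx rwuz huwea jgg
Hunk 2: at line 4 remove [ggu,ppg] add [daptb] -> 14 lines: waqu ausjw hyuzq vvcmm daptb nmf htdbj kda wtxbx ixz ckx rwuz huwea jgg
Hunk 3: at line 7 remove [kda,wtxbx,ixz] add [byoi,uvim,vvf] -> 14 lines: waqu ausjw hyuzq vvcmm daptb nmf htdbj byoi uvim vvf ckx rwuz huwea jgg
Hunk 4: at line 4 remove [daptb,nmf,htdbj] add [zqbf,nitg] -> 13 lines: waqu ausjw hyuzq vvcmm zqbf nitg byoi uvim vvf ckx rwuz huwea jgg
Hunk 5: at line 5 remove [nitg] add [fpd,lzgey,sati] -> 15 lines: waqu ausjw hyuzq vvcmm zqbf fpd lzgey sati byoi uvim vvf ckx rwuz huwea jgg
Hunk 6: at line 4 remove [zqbf,fpd] add [qsla,fkzm] -> 15 lines: waqu ausjw hyuzq vvcmm qsla fkzm lzgey sati byoi uvim vvf ckx rwuz huwea jgg
Hunk 7: at line 1 remove [hyuzq,vvcmm] add [nqtk,ywqoj,ety] -> 16 lines: waqu ausjw nqtk ywqoj ety qsla fkzm lzgey sati byoi uvim vvf ckx rwuz huwea jgg
Final line 13: ckx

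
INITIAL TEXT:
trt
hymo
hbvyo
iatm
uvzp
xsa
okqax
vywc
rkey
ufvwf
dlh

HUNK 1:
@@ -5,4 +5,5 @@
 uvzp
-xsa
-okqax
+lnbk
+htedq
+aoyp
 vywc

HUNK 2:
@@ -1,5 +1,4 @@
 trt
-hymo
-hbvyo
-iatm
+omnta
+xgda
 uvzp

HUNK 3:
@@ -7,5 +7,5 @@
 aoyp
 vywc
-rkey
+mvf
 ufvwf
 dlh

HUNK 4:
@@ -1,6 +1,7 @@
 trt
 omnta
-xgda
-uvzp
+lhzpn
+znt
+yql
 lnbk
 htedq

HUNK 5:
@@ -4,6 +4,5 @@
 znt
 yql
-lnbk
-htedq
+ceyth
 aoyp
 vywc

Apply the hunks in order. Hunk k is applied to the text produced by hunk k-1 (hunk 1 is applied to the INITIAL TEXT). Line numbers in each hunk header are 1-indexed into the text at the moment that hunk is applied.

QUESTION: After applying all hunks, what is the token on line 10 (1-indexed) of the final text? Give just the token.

Answer: ufvwf

Derivation:
Hunk 1: at line 5 remove [xsa,okqax] add [lnbk,htedq,aoyp] -> 12 lines: trt hymo hbvyo iatm uvzp lnbk htedq aoyp vywc rkey ufvwf dlh
Hunk 2: at line 1 remove [hymo,hbvyo,iatm] add [omnta,xgda] -> 11 lines: trt omnta xgda uvzp lnbk htedq aoyp vywc rkey ufvwf dlh
Hunk 3: at line 7 remove [rkey] add [mvf] -> 11 lines: trt omnta xgda uvzp lnbk htedq aoyp vywc mvf ufvwf dlh
Hunk 4: at line 1 remove [xgda,uvzp] add [lhzpn,znt,yql] -> 12 lines: trt omnta lhzpn znt yql lnbk htedq aoyp vywc mvf ufvwf dlh
Hunk 5: at line 4 remove [lnbk,htedq] add [ceyth] -> 11 lines: trt omnta lhzpn znt yql ceyth aoyp vywc mvf ufvwf dlh
Final line 10: ufvwf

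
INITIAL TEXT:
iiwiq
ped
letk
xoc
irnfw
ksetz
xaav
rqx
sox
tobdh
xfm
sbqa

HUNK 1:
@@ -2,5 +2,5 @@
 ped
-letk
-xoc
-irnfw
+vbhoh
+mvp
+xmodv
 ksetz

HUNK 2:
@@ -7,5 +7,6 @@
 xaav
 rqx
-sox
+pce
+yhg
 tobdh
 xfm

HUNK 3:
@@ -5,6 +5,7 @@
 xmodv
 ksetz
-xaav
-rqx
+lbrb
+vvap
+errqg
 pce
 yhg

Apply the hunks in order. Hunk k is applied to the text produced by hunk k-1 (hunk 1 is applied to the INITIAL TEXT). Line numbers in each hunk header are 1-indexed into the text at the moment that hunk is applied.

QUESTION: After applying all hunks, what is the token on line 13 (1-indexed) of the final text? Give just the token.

Answer: xfm

Derivation:
Hunk 1: at line 2 remove [letk,xoc,irnfw] add [vbhoh,mvp,xmodv] -> 12 lines: iiwiq ped vbhoh mvp xmodv ksetz xaav rqx sox tobdh xfm sbqa
Hunk 2: at line 7 remove [sox] add [pce,yhg] -> 13 lines: iiwiq ped vbhoh mvp xmodv ksetz xaav rqx pce yhg tobdh xfm sbqa
Hunk 3: at line 5 remove [xaav,rqx] add [lbrb,vvap,errqg] -> 14 lines: iiwiq ped vbhoh mvp xmodv ksetz lbrb vvap errqg pce yhg tobdh xfm sbqa
Final line 13: xfm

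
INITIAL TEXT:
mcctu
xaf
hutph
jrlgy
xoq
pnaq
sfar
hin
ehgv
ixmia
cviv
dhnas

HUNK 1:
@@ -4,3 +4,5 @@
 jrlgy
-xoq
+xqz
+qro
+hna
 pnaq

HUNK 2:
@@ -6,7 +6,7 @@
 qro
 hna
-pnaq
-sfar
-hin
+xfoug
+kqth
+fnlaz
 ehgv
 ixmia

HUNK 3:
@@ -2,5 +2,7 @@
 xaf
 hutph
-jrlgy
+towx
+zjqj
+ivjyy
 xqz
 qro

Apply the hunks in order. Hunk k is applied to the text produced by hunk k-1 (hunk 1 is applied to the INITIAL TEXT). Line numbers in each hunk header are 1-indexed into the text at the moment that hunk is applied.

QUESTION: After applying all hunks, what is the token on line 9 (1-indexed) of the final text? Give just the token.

Answer: hna

Derivation:
Hunk 1: at line 4 remove [xoq] add [xqz,qro,hna] -> 14 lines: mcctu xaf hutph jrlgy xqz qro hna pnaq sfar hin ehgv ixmia cviv dhnas
Hunk 2: at line 6 remove [pnaq,sfar,hin] add [xfoug,kqth,fnlaz] -> 14 lines: mcctu xaf hutph jrlgy xqz qro hna xfoug kqth fnlaz ehgv ixmia cviv dhnas
Hunk 3: at line 2 remove [jrlgy] add [towx,zjqj,ivjyy] -> 16 lines: mcctu xaf hutph towx zjqj ivjyy xqz qro hna xfoug kqth fnlaz ehgv ixmia cviv dhnas
Final line 9: hna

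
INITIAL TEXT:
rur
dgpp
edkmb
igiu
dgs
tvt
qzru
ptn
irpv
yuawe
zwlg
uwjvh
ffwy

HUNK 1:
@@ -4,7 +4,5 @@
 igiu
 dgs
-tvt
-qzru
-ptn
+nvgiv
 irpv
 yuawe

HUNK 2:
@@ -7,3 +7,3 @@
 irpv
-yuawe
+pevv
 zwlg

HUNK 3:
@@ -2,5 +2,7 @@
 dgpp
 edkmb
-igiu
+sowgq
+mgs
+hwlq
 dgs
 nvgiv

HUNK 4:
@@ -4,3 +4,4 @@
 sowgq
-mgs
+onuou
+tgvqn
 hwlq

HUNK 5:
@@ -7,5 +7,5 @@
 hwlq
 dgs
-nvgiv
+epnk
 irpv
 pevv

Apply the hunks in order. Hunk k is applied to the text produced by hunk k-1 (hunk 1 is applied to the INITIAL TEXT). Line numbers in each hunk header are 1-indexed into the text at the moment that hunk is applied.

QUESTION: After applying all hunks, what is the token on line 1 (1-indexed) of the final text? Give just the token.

Answer: rur

Derivation:
Hunk 1: at line 4 remove [tvt,qzru,ptn] add [nvgiv] -> 11 lines: rur dgpp edkmb igiu dgs nvgiv irpv yuawe zwlg uwjvh ffwy
Hunk 2: at line 7 remove [yuawe] add [pevv] -> 11 lines: rur dgpp edkmb igiu dgs nvgiv irpv pevv zwlg uwjvh ffwy
Hunk 3: at line 2 remove [igiu] add [sowgq,mgs,hwlq] -> 13 lines: rur dgpp edkmb sowgq mgs hwlq dgs nvgiv irpv pevv zwlg uwjvh ffwy
Hunk 4: at line 4 remove [mgs] add [onuou,tgvqn] -> 14 lines: rur dgpp edkmb sowgq onuou tgvqn hwlq dgs nvgiv irpv pevv zwlg uwjvh ffwy
Hunk 5: at line 7 remove [nvgiv] add [epnk] -> 14 lines: rur dgpp edkmb sowgq onuou tgvqn hwlq dgs epnk irpv pevv zwlg uwjvh ffwy
Final line 1: rur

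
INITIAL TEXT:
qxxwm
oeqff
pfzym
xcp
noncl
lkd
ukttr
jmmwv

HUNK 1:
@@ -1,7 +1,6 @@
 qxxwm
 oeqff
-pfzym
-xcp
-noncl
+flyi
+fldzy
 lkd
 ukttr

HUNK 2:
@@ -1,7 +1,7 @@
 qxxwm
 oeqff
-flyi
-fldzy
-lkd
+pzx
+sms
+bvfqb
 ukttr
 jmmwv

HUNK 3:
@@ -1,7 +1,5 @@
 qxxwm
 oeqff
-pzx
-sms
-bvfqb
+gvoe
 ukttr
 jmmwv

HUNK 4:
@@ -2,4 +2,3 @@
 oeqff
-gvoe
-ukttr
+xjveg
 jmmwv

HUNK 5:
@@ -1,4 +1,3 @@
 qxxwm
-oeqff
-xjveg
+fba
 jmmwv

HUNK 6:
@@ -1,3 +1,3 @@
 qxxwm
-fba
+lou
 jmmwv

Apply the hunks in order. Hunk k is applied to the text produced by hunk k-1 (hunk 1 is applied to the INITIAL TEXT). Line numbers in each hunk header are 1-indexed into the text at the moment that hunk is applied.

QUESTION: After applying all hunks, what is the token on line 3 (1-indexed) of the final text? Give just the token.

Hunk 1: at line 1 remove [pfzym,xcp,noncl] add [flyi,fldzy] -> 7 lines: qxxwm oeqff flyi fldzy lkd ukttr jmmwv
Hunk 2: at line 1 remove [flyi,fldzy,lkd] add [pzx,sms,bvfqb] -> 7 lines: qxxwm oeqff pzx sms bvfqb ukttr jmmwv
Hunk 3: at line 1 remove [pzx,sms,bvfqb] add [gvoe] -> 5 lines: qxxwm oeqff gvoe ukttr jmmwv
Hunk 4: at line 2 remove [gvoe,ukttr] add [xjveg] -> 4 lines: qxxwm oeqff xjveg jmmwv
Hunk 5: at line 1 remove [oeqff,xjveg] add [fba] -> 3 lines: qxxwm fba jmmwv
Hunk 6: at line 1 remove [fba] add [lou] -> 3 lines: qxxwm lou jmmwv
Final line 3: jmmwv

Answer: jmmwv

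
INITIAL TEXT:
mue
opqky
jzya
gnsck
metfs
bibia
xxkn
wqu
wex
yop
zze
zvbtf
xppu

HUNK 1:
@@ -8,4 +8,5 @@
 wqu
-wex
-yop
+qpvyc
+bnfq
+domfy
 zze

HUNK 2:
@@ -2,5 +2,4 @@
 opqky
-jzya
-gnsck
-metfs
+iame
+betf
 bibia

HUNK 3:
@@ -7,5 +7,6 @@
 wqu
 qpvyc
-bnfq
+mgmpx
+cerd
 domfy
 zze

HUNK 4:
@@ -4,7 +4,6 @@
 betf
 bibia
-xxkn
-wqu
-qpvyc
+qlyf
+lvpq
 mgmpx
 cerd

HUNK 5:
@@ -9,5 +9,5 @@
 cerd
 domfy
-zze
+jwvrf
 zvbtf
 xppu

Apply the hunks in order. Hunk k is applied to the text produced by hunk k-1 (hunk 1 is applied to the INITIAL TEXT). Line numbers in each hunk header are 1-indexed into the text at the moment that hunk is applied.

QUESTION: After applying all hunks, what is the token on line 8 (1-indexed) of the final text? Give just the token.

Answer: mgmpx

Derivation:
Hunk 1: at line 8 remove [wex,yop] add [qpvyc,bnfq,domfy] -> 14 lines: mue opqky jzya gnsck metfs bibia xxkn wqu qpvyc bnfq domfy zze zvbtf xppu
Hunk 2: at line 2 remove [jzya,gnsck,metfs] add [iame,betf] -> 13 lines: mue opqky iame betf bibia xxkn wqu qpvyc bnfq domfy zze zvbtf xppu
Hunk 3: at line 7 remove [bnfq] add [mgmpx,cerd] -> 14 lines: mue opqky iame betf bibia xxkn wqu qpvyc mgmpx cerd domfy zze zvbtf xppu
Hunk 4: at line 4 remove [xxkn,wqu,qpvyc] add [qlyf,lvpq] -> 13 lines: mue opqky iame betf bibia qlyf lvpq mgmpx cerd domfy zze zvbtf xppu
Hunk 5: at line 9 remove [zze] add [jwvrf] -> 13 lines: mue opqky iame betf bibia qlyf lvpq mgmpx cerd domfy jwvrf zvbtf xppu
Final line 8: mgmpx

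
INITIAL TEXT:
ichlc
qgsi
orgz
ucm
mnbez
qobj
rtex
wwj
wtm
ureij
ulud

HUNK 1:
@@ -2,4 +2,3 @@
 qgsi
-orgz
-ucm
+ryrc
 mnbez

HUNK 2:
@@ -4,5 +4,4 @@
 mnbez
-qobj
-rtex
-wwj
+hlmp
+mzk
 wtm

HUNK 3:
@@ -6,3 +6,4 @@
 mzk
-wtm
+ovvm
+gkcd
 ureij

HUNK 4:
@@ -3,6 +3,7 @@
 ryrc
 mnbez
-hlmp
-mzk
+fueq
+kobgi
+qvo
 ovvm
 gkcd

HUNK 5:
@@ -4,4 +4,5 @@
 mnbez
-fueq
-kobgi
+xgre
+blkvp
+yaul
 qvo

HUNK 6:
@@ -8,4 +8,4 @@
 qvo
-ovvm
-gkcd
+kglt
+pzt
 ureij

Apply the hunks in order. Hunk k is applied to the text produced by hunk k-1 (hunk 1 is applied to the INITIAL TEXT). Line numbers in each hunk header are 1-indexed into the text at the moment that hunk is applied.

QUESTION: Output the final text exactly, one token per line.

Answer: ichlc
qgsi
ryrc
mnbez
xgre
blkvp
yaul
qvo
kglt
pzt
ureij
ulud

Derivation:
Hunk 1: at line 2 remove [orgz,ucm] add [ryrc] -> 10 lines: ichlc qgsi ryrc mnbez qobj rtex wwj wtm ureij ulud
Hunk 2: at line 4 remove [qobj,rtex,wwj] add [hlmp,mzk] -> 9 lines: ichlc qgsi ryrc mnbez hlmp mzk wtm ureij ulud
Hunk 3: at line 6 remove [wtm] add [ovvm,gkcd] -> 10 lines: ichlc qgsi ryrc mnbez hlmp mzk ovvm gkcd ureij ulud
Hunk 4: at line 3 remove [hlmp,mzk] add [fueq,kobgi,qvo] -> 11 lines: ichlc qgsi ryrc mnbez fueq kobgi qvo ovvm gkcd ureij ulud
Hunk 5: at line 4 remove [fueq,kobgi] add [xgre,blkvp,yaul] -> 12 lines: ichlc qgsi ryrc mnbez xgre blkvp yaul qvo ovvm gkcd ureij ulud
Hunk 6: at line 8 remove [ovvm,gkcd] add [kglt,pzt] -> 12 lines: ichlc qgsi ryrc mnbez xgre blkvp yaul qvo kglt pzt ureij ulud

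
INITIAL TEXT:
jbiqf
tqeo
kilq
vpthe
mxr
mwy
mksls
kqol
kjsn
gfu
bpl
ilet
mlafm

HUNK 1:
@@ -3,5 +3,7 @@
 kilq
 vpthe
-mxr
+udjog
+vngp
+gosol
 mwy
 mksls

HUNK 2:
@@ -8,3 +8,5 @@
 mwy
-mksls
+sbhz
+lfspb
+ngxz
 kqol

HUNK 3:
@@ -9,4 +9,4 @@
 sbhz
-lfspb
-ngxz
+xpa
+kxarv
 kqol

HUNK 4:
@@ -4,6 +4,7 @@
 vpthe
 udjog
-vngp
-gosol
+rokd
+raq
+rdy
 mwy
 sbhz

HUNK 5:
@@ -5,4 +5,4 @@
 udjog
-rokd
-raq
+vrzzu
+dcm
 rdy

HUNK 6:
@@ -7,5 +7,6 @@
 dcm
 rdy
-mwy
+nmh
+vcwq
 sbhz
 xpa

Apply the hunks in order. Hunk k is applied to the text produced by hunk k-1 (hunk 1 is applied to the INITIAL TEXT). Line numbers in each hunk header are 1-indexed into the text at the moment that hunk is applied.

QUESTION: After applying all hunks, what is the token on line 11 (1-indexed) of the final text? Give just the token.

Answer: sbhz

Derivation:
Hunk 1: at line 3 remove [mxr] add [udjog,vngp,gosol] -> 15 lines: jbiqf tqeo kilq vpthe udjog vngp gosol mwy mksls kqol kjsn gfu bpl ilet mlafm
Hunk 2: at line 8 remove [mksls] add [sbhz,lfspb,ngxz] -> 17 lines: jbiqf tqeo kilq vpthe udjog vngp gosol mwy sbhz lfspb ngxz kqol kjsn gfu bpl ilet mlafm
Hunk 3: at line 9 remove [lfspb,ngxz] add [xpa,kxarv] -> 17 lines: jbiqf tqeo kilq vpthe udjog vngp gosol mwy sbhz xpa kxarv kqol kjsn gfu bpl ilet mlafm
Hunk 4: at line 4 remove [vngp,gosol] add [rokd,raq,rdy] -> 18 lines: jbiqf tqeo kilq vpthe udjog rokd raq rdy mwy sbhz xpa kxarv kqol kjsn gfu bpl ilet mlafm
Hunk 5: at line 5 remove [rokd,raq] add [vrzzu,dcm] -> 18 lines: jbiqf tqeo kilq vpthe udjog vrzzu dcm rdy mwy sbhz xpa kxarv kqol kjsn gfu bpl ilet mlafm
Hunk 6: at line 7 remove [mwy] add [nmh,vcwq] -> 19 lines: jbiqf tqeo kilq vpthe udjog vrzzu dcm rdy nmh vcwq sbhz xpa kxarv kqol kjsn gfu bpl ilet mlafm
Final line 11: sbhz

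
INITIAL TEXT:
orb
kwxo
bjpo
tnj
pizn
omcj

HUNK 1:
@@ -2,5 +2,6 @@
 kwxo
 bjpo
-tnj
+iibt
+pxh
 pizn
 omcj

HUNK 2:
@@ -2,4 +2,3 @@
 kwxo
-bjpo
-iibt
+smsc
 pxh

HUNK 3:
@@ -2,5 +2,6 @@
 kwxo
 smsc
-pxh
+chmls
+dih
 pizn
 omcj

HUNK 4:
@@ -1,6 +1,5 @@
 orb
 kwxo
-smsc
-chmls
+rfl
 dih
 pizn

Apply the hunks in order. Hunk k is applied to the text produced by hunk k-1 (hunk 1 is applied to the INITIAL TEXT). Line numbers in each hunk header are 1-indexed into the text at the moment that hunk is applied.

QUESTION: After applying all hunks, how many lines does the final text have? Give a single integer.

Hunk 1: at line 2 remove [tnj] add [iibt,pxh] -> 7 lines: orb kwxo bjpo iibt pxh pizn omcj
Hunk 2: at line 2 remove [bjpo,iibt] add [smsc] -> 6 lines: orb kwxo smsc pxh pizn omcj
Hunk 3: at line 2 remove [pxh] add [chmls,dih] -> 7 lines: orb kwxo smsc chmls dih pizn omcj
Hunk 4: at line 1 remove [smsc,chmls] add [rfl] -> 6 lines: orb kwxo rfl dih pizn omcj
Final line count: 6

Answer: 6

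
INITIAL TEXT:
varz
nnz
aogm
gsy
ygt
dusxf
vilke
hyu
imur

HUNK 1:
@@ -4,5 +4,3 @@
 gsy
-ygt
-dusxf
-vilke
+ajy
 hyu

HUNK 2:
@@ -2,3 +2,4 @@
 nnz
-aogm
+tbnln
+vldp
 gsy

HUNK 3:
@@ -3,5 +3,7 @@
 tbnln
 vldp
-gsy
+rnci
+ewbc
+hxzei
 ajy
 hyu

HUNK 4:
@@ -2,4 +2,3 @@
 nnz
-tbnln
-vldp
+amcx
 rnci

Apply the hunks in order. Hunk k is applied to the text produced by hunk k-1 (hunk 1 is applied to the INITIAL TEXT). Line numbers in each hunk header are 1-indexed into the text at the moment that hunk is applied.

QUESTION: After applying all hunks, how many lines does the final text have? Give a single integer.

Answer: 9

Derivation:
Hunk 1: at line 4 remove [ygt,dusxf,vilke] add [ajy] -> 7 lines: varz nnz aogm gsy ajy hyu imur
Hunk 2: at line 2 remove [aogm] add [tbnln,vldp] -> 8 lines: varz nnz tbnln vldp gsy ajy hyu imur
Hunk 3: at line 3 remove [gsy] add [rnci,ewbc,hxzei] -> 10 lines: varz nnz tbnln vldp rnci ewbc hxzei ajy hyu imur
Hunk 4: at line 2 remove [tbnln,vldp] add [amcx] -> 9 lines: varz nnz amcx rnci ewbc hxzei ajy hyu imur
Final line count: 9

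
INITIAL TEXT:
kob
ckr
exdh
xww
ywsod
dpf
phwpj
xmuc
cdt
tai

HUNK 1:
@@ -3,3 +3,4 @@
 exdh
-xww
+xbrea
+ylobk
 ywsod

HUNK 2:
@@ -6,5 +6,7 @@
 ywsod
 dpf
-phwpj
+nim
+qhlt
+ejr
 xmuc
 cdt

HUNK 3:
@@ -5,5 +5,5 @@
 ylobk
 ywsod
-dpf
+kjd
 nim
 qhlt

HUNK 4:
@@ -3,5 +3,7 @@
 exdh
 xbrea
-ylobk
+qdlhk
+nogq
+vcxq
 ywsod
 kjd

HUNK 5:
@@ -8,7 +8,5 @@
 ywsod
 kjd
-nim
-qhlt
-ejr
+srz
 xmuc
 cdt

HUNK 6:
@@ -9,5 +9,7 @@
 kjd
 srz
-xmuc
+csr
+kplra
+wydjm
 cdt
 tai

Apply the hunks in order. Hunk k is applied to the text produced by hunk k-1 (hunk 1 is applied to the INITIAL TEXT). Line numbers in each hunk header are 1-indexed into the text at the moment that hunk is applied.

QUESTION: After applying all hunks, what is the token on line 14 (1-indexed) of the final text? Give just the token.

Hunk 1: at line 3 remove [xww] add [xbrea,ylobk] -> 11 lines: kob ckr exdh xbrea ylobk ywsod dpf phwpj xmuc cdt tai
Hunk 2: at line 6 remove [phwpj] add [nim,qhlt,ejr] -> 13 lines: kob ckr exdh xbrea ylobk ywsod dpf nim qhlt ejr xmuc cdt tai
Hunk 3: at line 5 remove [dpf] add [kjd] -> 13 lines: kob ckr exdh xbrea ylobk ywsod kjd nim qhlt ejr xmuc cdt tai
Hunk 4: at line 3 remove [ylobk] add [qdlhk,nogq,vcxq] -> 15 lines: kob ckr exdh xbrea qdlhk nogq vcxq ywsod kjd nim qhlt ejr xmuc cdt tai
Hunk 5: at line 8 remove [nim,qhlt,ejr] add [srz] -> 13 lines: kob ckr exdh xbrea qdlhk nogq vcxq ywsod kjd srz xmuc cdt tai
Hunk 6: at line 9 remove [xmuc] add [csr,kplra,wydjm] -> 15 lines: kob ckr exdh xbrea qdlhk nogq vcxq ywsod kjd srz csr kplra wydjm cdt tai
Final line 14: cdt

Answer: cdt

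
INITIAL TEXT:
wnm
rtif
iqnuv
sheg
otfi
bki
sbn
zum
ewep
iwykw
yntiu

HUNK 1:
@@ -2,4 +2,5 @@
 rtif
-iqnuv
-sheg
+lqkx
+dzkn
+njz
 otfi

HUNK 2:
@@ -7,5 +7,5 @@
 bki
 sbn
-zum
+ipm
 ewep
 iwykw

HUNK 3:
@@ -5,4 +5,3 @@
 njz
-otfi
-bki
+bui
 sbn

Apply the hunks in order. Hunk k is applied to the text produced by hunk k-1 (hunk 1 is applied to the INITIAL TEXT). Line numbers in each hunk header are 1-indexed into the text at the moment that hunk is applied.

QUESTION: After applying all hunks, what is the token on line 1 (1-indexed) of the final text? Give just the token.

Hunk 1: at line 2 remove [iqnuv,sheg] add [lqkx,dzkn,njz] -> 12 lines: wnm rtif lqkx dzkn njz otfi bki sbn zum ewep iwykw yntiu
Hunk 2: at line 7 remove [zum] add [ipm] -> 12 lines: wnm rtif lqkx dzkn njz otfi bki sbn ipm ewep iwykw yntiu
Hunk 3: at line 5 remove [otfi,bki] add [bui] -> 11 lines: wnm rtif lqkx dzkn njz bui sbn ipm ewep iwykw yntiu
Final line 1: wnm

Answer: wnm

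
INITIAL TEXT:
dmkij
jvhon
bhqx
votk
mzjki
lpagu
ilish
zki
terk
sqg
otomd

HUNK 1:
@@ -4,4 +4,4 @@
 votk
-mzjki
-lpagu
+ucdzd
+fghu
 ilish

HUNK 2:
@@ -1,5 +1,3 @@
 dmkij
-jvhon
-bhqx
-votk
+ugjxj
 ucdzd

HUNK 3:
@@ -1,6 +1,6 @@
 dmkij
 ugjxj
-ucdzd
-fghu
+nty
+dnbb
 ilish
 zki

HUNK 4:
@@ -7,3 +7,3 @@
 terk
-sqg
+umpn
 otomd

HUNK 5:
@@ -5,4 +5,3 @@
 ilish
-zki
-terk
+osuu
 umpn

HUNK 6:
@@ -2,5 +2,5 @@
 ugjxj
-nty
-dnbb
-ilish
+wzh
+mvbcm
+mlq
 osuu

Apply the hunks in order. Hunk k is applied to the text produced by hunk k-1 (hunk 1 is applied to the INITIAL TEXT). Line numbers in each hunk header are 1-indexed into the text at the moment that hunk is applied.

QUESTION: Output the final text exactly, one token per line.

Answer: dmkij
ugjxj
wzh
mvbcm
mlq
osuu
umpn
otomd

Derivation:
Hunk 1: at line 4 remove [mzjki,lpagu] add [ucdzd,fghu] -> 11 lines: dmkij jvhon bhqx votk ucdzd fghu ilish zki terk sqg otomd
Hunk 2: at line 1 remove [jvhon,bhqx,votk] add [ugjxj] -> 9 lines: dmkij ugjxj ucdzd fghu ilish zki terk sqg otomd
Hunk 3: at line 1 remove [ucdzd,fghu] add [nty,dnbb] -> 9 lines: dmkij ugjxj nty dnbb ilish zki terk sqg otomd
Hunk 4: at line 7 remove [sqg] add [umpn] -> 9 lines: dmkij ugjxj nty dnbb ilish zki terk umpn otomd
Hunk 5: at line 5 remove [zki,terk] add [osuu] -> 8 lines: dmkij ugjxj nty dnbb ilish osuu umpn otomd
Hunk 6: at line 2 remove [nty,dnbb,ilish] add [wzh,mvbcm,mlq] -> 8 lines: dmkij ugjxj wzh mvbcm mlq osuu umpn otomd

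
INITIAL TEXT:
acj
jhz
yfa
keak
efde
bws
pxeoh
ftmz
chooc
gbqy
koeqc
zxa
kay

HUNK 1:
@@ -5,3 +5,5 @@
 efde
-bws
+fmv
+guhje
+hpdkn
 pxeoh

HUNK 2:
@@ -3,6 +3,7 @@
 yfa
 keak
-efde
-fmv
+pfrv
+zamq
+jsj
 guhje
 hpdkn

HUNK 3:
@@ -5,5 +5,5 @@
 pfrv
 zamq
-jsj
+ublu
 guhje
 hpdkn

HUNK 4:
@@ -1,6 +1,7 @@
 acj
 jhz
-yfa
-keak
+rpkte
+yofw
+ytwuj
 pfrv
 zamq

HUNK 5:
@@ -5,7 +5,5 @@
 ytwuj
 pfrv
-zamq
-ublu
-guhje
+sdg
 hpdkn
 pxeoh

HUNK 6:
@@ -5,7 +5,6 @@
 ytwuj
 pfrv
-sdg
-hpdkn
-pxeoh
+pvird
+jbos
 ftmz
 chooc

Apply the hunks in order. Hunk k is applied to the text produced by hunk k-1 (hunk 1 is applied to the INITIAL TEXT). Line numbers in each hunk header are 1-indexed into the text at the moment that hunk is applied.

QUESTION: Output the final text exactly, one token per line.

Answer: acj
jhz
rpkte
yofw
ytwuj
pfrv
pvird
jbos
ftmz
chooc
gbqy
koeqc
zxa
kay

Derivation:
Hunk 1: at line 5 remove [bws] add [fmv,guhje,hpdkn] -> 15 lines: acj jhz yfa keak efde fmv guhje hpdkn pxeoh ftmz chooc gbqy koeqc zxa kay
Hunk 2: at line 3 remove [efde,fmv] add [pfrv,zamq,jsj] -> 16 lines: acj jhz yfa keak pfrv zamq jsj guhje hpdkn pxeoh ftmz chooc gbqy koeqc zxa kay
Hunk 3: at line 5 remove [jsj] add [ublu] -> 16 lines: acj jhz yfa keak pfrv zamq ublu guhje hpdkn pxeoh ftmz chooc gbqy koeqc zxa kay
Hunk 4: at line 1 remove [yfa,keak] add [rpkte,yofw,ytwuj] -> 17 lines: acj jhz rpkte yofw ytwuj pfrv zamq ublu guhje hpdkn pxeoh ftmz chooc gbqy koeqc zxa kay
Hunk 5: at line 5 remove [zamq,ublu,guhje] add [sdg] -> 15 lines: acj jhz rpkte yofw ytwuj pfrv sdg hpdkn pxeoh ftmz chooc gbqy koeqc zxa kay
Hunk 6: at line 5 remove [sdg,hpdkn,pxeoh] add [pvird,jbos] -> 14 lines: acj jhz rpkte yofw ytwuj pfrv pvird jbos ftmz chooc gbqy koeqc zxa kay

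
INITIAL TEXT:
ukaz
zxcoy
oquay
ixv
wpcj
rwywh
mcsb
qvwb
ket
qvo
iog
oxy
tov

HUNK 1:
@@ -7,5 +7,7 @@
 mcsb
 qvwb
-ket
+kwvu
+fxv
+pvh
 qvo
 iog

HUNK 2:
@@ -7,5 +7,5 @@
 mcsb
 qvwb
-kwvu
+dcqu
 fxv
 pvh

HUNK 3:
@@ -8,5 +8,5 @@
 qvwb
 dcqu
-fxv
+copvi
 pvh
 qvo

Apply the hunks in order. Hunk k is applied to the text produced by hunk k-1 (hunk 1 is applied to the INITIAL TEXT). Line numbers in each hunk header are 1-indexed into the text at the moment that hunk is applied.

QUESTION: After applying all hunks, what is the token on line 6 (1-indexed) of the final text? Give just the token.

Hunk 1: at line 7 remove [ket] add [kwvu,fxv,pvh] -> 15 lines: ukaz zxcoy oquay ixv wpcj rwywh mcsb qvwb kwvu fxv pvh qvo iog oxy tov
Hunk 2: at line 7 remove [kwvu] add [dcqu] -> 15 lines: ukaz zxcoy oquay ixv wpcj rwywh mcsb qvwb dcqu fxv pvh qvo iog oxy tov
Hunk 3: at line 8 remove [fxv] add [copvi] -> 15 lines: ukaz zxcoy oquay ixv wpcj rwywh mcsb qvwb dcqu copvi pvh qvo iog oxy tov
Final line 6: rwywh

Answer: rwywh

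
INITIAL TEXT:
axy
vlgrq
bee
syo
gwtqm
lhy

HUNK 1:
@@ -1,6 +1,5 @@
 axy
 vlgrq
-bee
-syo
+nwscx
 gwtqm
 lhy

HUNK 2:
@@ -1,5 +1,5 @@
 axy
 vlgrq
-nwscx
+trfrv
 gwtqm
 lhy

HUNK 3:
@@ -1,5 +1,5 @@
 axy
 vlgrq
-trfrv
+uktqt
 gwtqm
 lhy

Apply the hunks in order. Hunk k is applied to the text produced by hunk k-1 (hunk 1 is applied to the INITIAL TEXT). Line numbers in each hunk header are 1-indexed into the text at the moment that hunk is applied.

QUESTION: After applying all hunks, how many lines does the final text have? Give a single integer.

Answer: 5

Derivation:
Hunk 1: at line 1 remove [bee,syo] add [nwscx] -> 5 lines: axy vlgrq nwscx gwtqm lhy
Hunk 2: at line 1 remove [nwscx] add [trfrv] -> 5 lines: axy vlgrq trfrv gwtqm lhy
Hunk 3: at line 1 remove [trfrv] add [uktqt] -> 5 lines: axy vlgrq uktqt gwtqm lhy
Final line count: 5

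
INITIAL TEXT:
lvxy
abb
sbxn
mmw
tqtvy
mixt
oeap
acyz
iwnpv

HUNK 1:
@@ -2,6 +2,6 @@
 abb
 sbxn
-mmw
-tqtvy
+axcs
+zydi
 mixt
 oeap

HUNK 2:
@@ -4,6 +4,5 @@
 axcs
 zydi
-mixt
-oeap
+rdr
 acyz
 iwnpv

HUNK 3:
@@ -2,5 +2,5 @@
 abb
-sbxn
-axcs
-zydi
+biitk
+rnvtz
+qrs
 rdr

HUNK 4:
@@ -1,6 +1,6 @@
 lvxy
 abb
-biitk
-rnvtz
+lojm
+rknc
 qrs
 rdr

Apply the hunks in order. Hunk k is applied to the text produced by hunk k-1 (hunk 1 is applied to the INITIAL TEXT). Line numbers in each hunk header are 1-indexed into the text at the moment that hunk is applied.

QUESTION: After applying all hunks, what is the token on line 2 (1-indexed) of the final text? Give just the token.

Hunk 1: at line 2 remove [mmw,tqtvy] add [axcs,zydi] -> 9 lines: lvxy abb sbxn axcs zydi mixt oeap acyz iwnpv
Hunk 2: at line 4 remove [mixt,oeap] add [rdr] -> 8 lines: lvxy abb sbxn axcs zydi rdr acyz iwnpv
Hunk 3: at line 2 remove [sbxn,axcs,zydi] add [biitk,rnvtz,qrs] -> 8 lines: lvxy abb biitk rnvtz qrs rdr acyz iwnpv
Hunk 4: at line 1 remove [biitk,rnvtz] add [lojm,rknc] -> 8 lines: lvxy abb lojm rknc qrs rdr acyz iwnpv
Final line 2: abb

Answer: abb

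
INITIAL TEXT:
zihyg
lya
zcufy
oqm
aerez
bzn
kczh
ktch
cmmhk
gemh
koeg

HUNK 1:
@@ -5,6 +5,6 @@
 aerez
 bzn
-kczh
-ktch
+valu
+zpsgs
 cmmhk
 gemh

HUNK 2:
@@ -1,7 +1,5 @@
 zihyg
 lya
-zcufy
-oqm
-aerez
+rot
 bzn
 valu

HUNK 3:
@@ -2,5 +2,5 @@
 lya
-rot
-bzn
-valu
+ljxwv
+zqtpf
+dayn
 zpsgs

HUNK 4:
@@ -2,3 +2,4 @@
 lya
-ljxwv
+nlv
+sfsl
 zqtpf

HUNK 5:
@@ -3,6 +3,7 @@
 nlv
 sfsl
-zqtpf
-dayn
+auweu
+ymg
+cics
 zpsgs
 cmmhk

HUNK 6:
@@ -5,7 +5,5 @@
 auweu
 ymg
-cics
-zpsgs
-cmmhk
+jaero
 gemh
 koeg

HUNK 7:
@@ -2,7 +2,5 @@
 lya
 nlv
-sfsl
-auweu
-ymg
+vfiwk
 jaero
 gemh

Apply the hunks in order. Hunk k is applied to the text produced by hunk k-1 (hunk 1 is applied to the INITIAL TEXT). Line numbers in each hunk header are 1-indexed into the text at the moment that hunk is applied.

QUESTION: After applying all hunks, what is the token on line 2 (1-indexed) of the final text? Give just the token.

Answer: lya

Derivation:
Hunk 1: at line 5 remove [kczh,ktch] add [valu,zpsgs] -> 11 lines: zihyg lya zcufy oqm aerez bzn valu zpsgs cmmhk gemh koeg
Hunk 2: at line 1 remove [zcufy,oqm,aerez] add [rot] -> 9 lines: zihyg lya rot bzn valu zpsgs cmmhk gemh koeg
Hunk 3: at line 2 remove [rot,bzn,valu] add [ljxwv,zqtpf,dayn] -> 9 lines: zihyg lya ljxwv zqtpf dayn zpsgs cmmhk gemh koeg
Hunk 4: at line 2 remove [ljxwv] add [nlv,sfsl] -> 10 lines: zihyg lya nlv sfsl zqtpf dayn zpsgs cmmhk gemh koeg
Hunk 5: at line 3 remove [zqtpf,dayn] add [auweu,ymg,cics] -> 11 lines: zihyg lya nlv sfsl auweu ymg cics zpsgs cmmhk gemh koeg
Hunk 6: at line 5 remove [cics,zpsgs,cmmhk] add [jaero] -> 9 lines: zihyg lya nlv sfsl auweu ymg jaero gemh koeg
Hunk 7: at line 2 remove [sfsl,auweu,ymg] add [vfiwk] -> 7 lines: zihyg lya nlv vfiwk jaero gemh koeg
Final line 2: lya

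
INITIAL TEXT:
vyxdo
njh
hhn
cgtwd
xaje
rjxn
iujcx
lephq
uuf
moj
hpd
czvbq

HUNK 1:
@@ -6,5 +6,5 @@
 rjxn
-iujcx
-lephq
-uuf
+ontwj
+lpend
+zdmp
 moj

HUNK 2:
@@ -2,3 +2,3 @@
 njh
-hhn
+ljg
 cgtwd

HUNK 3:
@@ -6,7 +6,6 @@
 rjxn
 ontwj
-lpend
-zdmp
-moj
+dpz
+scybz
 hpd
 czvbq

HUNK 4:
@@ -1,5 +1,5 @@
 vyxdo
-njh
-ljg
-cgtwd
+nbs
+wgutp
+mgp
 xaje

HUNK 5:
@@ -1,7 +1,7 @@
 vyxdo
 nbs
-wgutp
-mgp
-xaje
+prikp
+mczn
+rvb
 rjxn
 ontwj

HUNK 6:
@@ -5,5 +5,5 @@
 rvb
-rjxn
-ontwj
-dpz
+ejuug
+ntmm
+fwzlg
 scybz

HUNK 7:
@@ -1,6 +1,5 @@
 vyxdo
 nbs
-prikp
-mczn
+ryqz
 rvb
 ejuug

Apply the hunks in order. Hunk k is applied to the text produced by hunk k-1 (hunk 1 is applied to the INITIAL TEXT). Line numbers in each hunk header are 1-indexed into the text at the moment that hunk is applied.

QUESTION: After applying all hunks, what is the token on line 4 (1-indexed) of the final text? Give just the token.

Hunk 1: at line 6 remove [iujcx,lephq,uuf] add [ontwj,lpend,zdmp] -> 12 lines: vyxdo njh hhn cgtwd xaje rjxn ontwj lpend zdmp moj hpd czvbq
Hunk 2: at line 2 remove [hhn] add [ljg] -> 12 lines: vyxdo njh ljg cgtwd xaje rjxn ontwj lpend zdmp moj hpd czvbq
Hunk 3: at line 6 remove [lpend,zdmp,moj] add [dpz,scybz] -> 11 lines: vyxdo njh ljg cgtwd xaje rjxn ontwj dpz scybz hpd czvbq
Hunk 4: at line 1 remove [njh,ljg,cgtwd] add [nbs,wgutp,mgp] -> 11 lines: vyxdo nbs wgutp mgp xaje rjxn ontwj dpz scybz hpd czvbq
Hunk 5: at line 1 remove [wgutp,mgp,xaje] add [prikp,mczn,rvb] -> 11 lines: vyxdo nbs prikp mczn rvb rjxn ontwj dpz scybz hpd czvbq
Hunk 6: at line 5 remove [rjxn,ontwj,dpz] add [ejuug,ntmm,fwzlg] -> 11 lines: vyxdo nbs prikp mczn rvb ejuug ntmm fwzlg scybz hpd czvbq
Hunk 7: at line 1 remove [prikp,mczn] add [ryqz] -> 10 lines: vyxdo nbs ryqz rvb ejuug ntmm fwzlg scybz hpd czvbq
Final line 4: rvb

Answer: rvb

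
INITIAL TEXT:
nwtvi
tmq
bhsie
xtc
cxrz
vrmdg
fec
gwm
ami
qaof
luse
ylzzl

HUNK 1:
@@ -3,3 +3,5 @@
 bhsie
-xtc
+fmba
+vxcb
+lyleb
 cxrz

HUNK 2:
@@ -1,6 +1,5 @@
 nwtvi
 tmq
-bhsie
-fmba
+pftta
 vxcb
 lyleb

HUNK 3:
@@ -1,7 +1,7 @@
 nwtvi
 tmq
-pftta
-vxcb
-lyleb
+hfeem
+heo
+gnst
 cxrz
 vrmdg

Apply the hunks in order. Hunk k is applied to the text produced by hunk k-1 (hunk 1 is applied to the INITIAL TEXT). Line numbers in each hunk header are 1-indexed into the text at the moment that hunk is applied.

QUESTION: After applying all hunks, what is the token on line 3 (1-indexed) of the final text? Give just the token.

Answer: hfeem

Derivation:
Hunk 1: at line 3 remove [xtc] add [fmba,vxcb,lyleb] -> 14 lines: nwtvi tmq bhsie fmba vxcb lyleb cxrz vrmdg fec gwm ami qaof luse ylzzl
Hunk 2: at line 1 remove [bhsie,fmba] add [pftta] -> 13 lines: nwtvi tmq pftta vxcb lyleb cxrz vrmdg fec gwm ami qaof luse ylzzl
Hunk 3: at line 1 remove [pftta,vxcb,lyleb] add [hfeem,heo,gnst] -> 13 lines: nwtvi tmq hfeem heo gnst cxrz vrmdg fec gwm ami qaof luse ylzzl
Final line 3: hfeem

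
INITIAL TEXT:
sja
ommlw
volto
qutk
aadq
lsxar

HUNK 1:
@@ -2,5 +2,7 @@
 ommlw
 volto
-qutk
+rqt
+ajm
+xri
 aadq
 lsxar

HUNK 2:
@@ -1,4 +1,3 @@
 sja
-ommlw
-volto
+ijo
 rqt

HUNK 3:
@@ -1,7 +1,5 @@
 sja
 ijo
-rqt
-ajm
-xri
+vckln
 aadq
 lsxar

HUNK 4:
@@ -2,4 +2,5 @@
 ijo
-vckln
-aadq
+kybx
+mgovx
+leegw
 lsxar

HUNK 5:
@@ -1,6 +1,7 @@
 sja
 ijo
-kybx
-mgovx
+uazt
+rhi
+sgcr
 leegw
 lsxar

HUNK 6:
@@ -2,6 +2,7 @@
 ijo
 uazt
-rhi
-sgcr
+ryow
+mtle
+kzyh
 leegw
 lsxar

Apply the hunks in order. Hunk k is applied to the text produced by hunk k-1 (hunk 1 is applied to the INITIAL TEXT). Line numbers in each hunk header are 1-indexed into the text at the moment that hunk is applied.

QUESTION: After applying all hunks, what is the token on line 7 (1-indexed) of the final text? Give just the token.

Hunk 1: at line 2 remove [qutk] add [rqt,ajm,xri] -> 8 lines: sja ommlw volto rqt ajm xri aadq lsxar
Hunk 2: at line 1 remove [ommlw,volto] add [ijo] -> 7 lines: sja ijo rqt ajm xri aadq lsxar
Hunk 3: at line 1 remove [rqt,ajm,xri] add [vckln] -> 5 lines: sja ijo vckln aadq lsxar
Hunk 4: at line 2 remove [vckln,aadq] add [kybx,mgovx,leegw] -> 6 lines: sja ijo kybx mgovx leegw lsxar
Hunk 5: at line 1 remove [kybx,mgovx] add [uazt,rhi,sgcr] -> 7 lines: sja ijo uazt rhi sgcr leegw lsxar
Hunk 6: at line 2 remove [rhi,sgcr] add [ryow,mtle,kzyh] -> 8 lines: sja ijo uazt ryow mtle kzyh leegw lsxar
Final line 7: leegw

Answer: leegw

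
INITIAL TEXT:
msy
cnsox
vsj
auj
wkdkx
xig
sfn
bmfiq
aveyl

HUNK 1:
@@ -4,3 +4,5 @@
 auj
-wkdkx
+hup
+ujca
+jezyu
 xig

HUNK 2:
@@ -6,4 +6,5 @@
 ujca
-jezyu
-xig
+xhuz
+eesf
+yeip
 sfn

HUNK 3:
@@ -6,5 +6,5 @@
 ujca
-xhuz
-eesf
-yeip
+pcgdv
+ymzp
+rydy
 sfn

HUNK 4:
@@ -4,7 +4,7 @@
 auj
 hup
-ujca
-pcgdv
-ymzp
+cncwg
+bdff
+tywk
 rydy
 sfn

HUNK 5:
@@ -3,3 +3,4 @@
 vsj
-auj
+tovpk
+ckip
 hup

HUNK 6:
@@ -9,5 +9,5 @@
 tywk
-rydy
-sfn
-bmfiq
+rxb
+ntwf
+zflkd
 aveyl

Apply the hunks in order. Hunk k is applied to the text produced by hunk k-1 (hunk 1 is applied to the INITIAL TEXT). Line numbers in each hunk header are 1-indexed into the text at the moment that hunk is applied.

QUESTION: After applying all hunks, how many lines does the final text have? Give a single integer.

Hunk 1: at line 4 remove [wkdkx] add [hup,ujca,jezyu] -> 11 lines: msy cnsox vsj auj hup ujca jezyu xig sfn bmfiq aveyl
Hunk 2: at line 6 remove [jezyu,xig] add [xhuz,eesf,yeip] -> 12 lines: msy cnsox vsj auj hup ujca xhuz eesf yeip sfn bmfiq aveyl
Hunk 3: at line 6 remove [xhuz,eesf,yeip] add [pcgdv,ymzp,rydy] -> 12 lines: msy cnsox vsj auj hup ujca pcgdv ymzp rydy sfn bmfiq aveyl
Hunk 4: at line 4 remove [ujca,pcgdv,ymzp] add [cncwg,bdff,tywk] -> 12 lines: msy cnsox vsj auj hup cncwg bdff tywk rydy sfn bmfiq aveyl
Hunk 5: at line 3 remove [auj] add [tovpk,ckip] -> 13 lines: msy cnsox vsj tovpk ckip hup cncwg bdff tywk rydy sfn bmfiq aveyl
Hunk 6: at line 9 remove [rydy,sfn,bmfiq] add [rxb,ntwf,zflkd] -> 13 lines: msy cnsox vsj tovpk ckip hup cncwg bdff tywk rxb ntwf zflkd aveyl
Final line count: 13

Answer: 13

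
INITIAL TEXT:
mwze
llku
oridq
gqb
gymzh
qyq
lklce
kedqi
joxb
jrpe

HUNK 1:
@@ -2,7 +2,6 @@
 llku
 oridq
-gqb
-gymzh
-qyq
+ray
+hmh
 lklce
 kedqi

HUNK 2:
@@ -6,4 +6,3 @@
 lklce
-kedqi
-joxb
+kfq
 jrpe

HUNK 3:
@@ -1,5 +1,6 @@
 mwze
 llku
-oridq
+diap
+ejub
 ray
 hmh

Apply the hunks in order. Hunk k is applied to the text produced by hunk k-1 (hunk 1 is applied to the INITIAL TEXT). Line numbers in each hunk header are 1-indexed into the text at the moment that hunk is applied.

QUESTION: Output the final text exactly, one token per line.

Hunk 1: at line 2 remove [gqb,gymzh,qyq] add [ray,hmh] -> 9 lines: mwze llku oridq ray hmh lklce kedqi joxb jrpe
Hunk 2: at line 6 remove [kedqi,joxb] add [kfq] -> 8 lines: mwze llku oridq ray hmh lklce kfq jrpe
Hunk 3: at line 1 remove [oridq] add [diap,ejub] -> 9 lines: mwze llku diap ejub ray hmh lklce kfq jrpe

Answer: mwze
llku
diap
ejub
ray
hmh
lklce
kfq
jrpe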